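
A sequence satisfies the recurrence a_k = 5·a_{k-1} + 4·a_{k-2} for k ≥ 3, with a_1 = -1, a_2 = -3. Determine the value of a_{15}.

-22177222739

Compute successive terms:
a_3 = -19; a_4 = -107; a_5 = -611; …; a_{12} = -119653547; a_{13} = -682212131; a_{14} = -3889674843; a_{15} = -22177222739.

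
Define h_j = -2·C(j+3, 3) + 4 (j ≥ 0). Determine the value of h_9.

-436

C(12, 3) = 220, so h_9 = -436.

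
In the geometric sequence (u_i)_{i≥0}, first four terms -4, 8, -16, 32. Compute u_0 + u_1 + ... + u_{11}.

Common ratio r = -2.
u_i = (-4)·(-2)^(i-0).
S = (-4)·((-2)^12 - 1)/(-2 - 1) = (-4)·(4096 - 1)/(-3) = 5460.

5460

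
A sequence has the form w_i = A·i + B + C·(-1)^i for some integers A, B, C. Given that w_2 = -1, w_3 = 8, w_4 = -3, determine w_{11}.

0

Write the equations: 2A + B + C = -1; 3A + B - C = 8; 4A + B + C = -3.
Subtracting the first from the second: A - 2C = 9.
Subtracting the second from the third: A + 2C = -11.
Solving: C = -5, A = -1, then B = 6.
So w_i = -1·i + 6 + (-5)·(-1)^i; at i=11 this is 0.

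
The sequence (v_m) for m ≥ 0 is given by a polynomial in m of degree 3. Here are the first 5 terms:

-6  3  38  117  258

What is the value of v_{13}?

1st diffs: 9, 35, 79, 141.
2nd diffs: 26, 44, 62.
3rd diffs: 18, 18 (constant).
So v_m = 3m^3 + 4m^2 + 2m - 6.
Evaluating at m = 13 gives v_{13} = 7287.

7287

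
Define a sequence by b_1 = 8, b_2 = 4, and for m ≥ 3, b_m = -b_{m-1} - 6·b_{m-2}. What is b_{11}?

Iterate the recurrence:
b_3 = -52; b_4 = 28; b_5 = 284; b_6 = -452; b_7 = -1252; b_8 = 3964; b_9 = 3548; b_{10} = -27332; b_{11} = 6044.

6044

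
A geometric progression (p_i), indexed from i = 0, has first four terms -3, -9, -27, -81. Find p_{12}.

Common ratio r = 3.
p_i = (-3)·3^(i-0).
p_{12} = (-3)·3^12 = -1594323.

-1594323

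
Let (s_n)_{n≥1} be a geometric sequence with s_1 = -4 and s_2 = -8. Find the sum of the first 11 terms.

-8188

Common ratio r = 2.
s_n = (-4)·2^(n-1).
S = (-4)·(2^11 - 1)/(2 - 1) = (-4)·(2048 - 1)/(1) = -8188.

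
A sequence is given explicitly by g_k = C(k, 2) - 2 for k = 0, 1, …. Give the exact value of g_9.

34

C(9, 2) = 36, so g_9 = 34.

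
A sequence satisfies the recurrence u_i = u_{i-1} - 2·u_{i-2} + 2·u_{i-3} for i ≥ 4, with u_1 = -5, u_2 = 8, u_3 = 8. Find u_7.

34

Iterate the recurrence:
u_4 = -18; u_5 = -18; u_6 = 34; u_7 = 34.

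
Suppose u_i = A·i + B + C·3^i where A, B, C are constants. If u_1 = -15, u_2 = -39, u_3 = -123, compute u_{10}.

Plug in i = 1, 2, 3: A + B + 3C = -15; 2A + B + 9C = -39; 3A + B + 27C = -123.
Subtracting the first from the second: A + 6C = -24.
Subtracting the second from the third: A + 18C = -84.
Solving: C = -5, A = 6, then B = -6.
So u_i = 6·i + (-6) + (-5)·3^i; at i=10 this is -295191.

-295191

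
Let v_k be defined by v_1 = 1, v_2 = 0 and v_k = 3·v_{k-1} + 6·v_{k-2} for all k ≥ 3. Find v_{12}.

2666682

Iterate the recurrence:
v_3 = 6  v_4 = 18  v_5 = 90  v_6 = 378  v_7 = 1674  v_8 = 7290  v_9 = 31914  v_{10} = 139482  v_{11} = 609930  v_{12} = 2666682.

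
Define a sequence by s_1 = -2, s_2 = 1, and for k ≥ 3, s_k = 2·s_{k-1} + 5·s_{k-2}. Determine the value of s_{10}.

Step forward from the initial values:
s_3 = -8  s_4 = -11  s_5 = -62  s_6 = -179  s_7 = -668  s_8 = -2231  s_9 = -7802  s_{10} = -26759.

-26759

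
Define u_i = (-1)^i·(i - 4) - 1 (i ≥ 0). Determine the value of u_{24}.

(-1)^24 = 1; i - 4 at i=24 is 20; so u_{24} = 19.

19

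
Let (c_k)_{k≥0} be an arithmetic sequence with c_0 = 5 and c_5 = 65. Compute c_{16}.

197

Common difference d = (65 - 5) / (5 - 0) = 12.
c_k = 5 + (k - 0)·12.
c_{16} = 5 + 16·12 = 197.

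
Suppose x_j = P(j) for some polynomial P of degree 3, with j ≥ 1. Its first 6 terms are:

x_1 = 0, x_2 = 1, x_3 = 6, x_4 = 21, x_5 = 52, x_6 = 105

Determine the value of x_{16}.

1st diffs: 1, 5, 15, 31, 53.
2nd diffs: 4, 10, 16, 22.
3rd diffs: 6, 6, 6 (constant).
Newton forward-difference form: x_j = 1·C(j-1,1) + 4·C(j-1,2) + 6·C(j-1,3).
At j = 16: j-1 = 15, so x_{16} = 15 + 420 + 2730 = 3165.

3165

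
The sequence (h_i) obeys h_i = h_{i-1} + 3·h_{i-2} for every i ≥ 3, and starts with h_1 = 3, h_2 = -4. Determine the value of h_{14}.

-1396

Compute successive terms:
h_3 = 5  h_4 = -7  h_5 = 8  …  h_{11} = -64  h_{12} = -301  h_{13} = -493  h_{14} = -1396.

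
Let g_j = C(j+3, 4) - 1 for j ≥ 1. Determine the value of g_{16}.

3875

C(19, 4) = 3876, so g_{16} = 3875.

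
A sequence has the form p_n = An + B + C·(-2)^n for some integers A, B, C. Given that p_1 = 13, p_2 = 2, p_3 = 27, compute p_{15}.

65559

Plug in n = 1, 2, 3: A + B - 2C = 13; 2A + B + 4C = 2; 3A + B - 8C = 27.
Subtracting the first from the second: A + 6C = -11.
Subtracting the second from the third: A - 12C = 25.
Solving: C = -2, A = 1, then B = 8.
Hence p_{15} = 1·15 + 8 + (-2)·(-32768) = 65559.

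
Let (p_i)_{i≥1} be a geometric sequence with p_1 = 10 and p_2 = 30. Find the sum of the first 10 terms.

295240

Common ratio r = 3.
p_i = 10·3^(i-1).
S = 10·(3^10 - 1)/(3 - 1) = 10·(59049 - 1)/(2) = 295240.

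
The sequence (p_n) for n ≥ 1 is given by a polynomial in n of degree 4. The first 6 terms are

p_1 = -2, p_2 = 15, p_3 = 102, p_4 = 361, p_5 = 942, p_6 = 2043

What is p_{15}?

91782

1st diffs: 17, 87, 259, 581, 1101.
2nd diffs: 70, 172, 322, 520.
3rd diffs: 102, 150, 198.
4th diffs: 48, 48 (constant).
Newton forward-difference form: p_n = -2 + 17·C(n-1,1) + 70·C(n-1,2) + 102·C(n-1,3) + 48·C(n-1,4).
At n = 15: n-1 = 14, so p_{15} = -2 + 238 + 6370 + 37128 + 48048 = 91782.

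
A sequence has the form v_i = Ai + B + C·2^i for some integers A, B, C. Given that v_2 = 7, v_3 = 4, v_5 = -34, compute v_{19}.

At i = 2, 3, 5: 2A + B + 4C = 7; 3A + B + 8C = 4; 5A + B + 32C = -34.
Subtracting the first from the second: A + 4C = -3.
Subtracting the second from the third: 2A + 24C = -38.
Solving: C = -2, A = 5, then B = 5.
Therefore v_{19} = 95 + 5 + (-2)·524288 = -1048476.

-1048476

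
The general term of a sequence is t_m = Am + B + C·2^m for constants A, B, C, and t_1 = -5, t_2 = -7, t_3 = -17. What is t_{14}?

-65455

At m = 1, 2, 3: A + B + 2C = -5; 2A + B + 4C = -7; 3A + B + 8C = -17.
Subtracting the first from the second: A + 2C = -2.
Subtracting the second from the third: A + 4C = -10.
Solving: C = -4, A = 6, then B = -3.
Hence t_{14} = 6·14 + (-3) + (-4)·16384 = -65455.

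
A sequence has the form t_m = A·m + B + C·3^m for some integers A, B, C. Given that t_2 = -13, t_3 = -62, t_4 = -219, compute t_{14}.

Plug in m = 2, 3, 4: 2A + B + 9C = -13; 3A + B + 27C = -62; 4A + B + 81C = -219.
Subtracting the first from the second: A + 18C = -49.
Subtracting the second from the third: A + 54C = -157.
Solving: C = -3, A = 5, then B = 4.
Therefore t_{14} = 70 + 4 + (-3)·4782969 = -14348833.

-14348833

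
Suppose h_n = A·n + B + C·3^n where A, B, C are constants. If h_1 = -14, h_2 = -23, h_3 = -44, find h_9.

Plug in n = 1, 2, 3: A + B + 3C = -14; 2A + B + 9C = -23; 3A + B + 27C = -44.
Subtracting the first from the second: A + 6C = -9.
Subtracting the second from the third: A + 18C = -21.
Solving: C = -1, A = -3, then B = -8.
Therefore h_9 = -27 + (-8) + (-1)·19683 = -19718.

-19718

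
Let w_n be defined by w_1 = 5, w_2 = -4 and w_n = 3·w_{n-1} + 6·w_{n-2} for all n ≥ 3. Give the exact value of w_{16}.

2032094790

Applying the relation repeatedly:
w_3 = 18, w_4 = 30, w_5 = 198, …, w_{13} = 24312150, w_{14} = 106298406, w_{15} = 464768118, w_{16} = 2032094790.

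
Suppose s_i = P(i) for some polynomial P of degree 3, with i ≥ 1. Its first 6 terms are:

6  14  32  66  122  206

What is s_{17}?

1st diffs: 8, 18, 34, 56, 84.
2nd diffs: 10, 16, 22, 28.
3rd diffs: 6, 6, 6 (constant).
Newton forward-difference form: s_i = 6 + 8·C(i-1,1) + 10·C(i-1,2) + 6·C(i-1,3).
At i = 17: i-1 = 16, so s_{17} = 6 + 128 + 1200 + 3360 = 4694.

4694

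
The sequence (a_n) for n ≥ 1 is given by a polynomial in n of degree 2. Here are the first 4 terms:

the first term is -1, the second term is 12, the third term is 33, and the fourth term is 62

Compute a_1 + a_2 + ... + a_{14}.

4081

1st diffs: 13, 21, 29.
2nd diffs: 8, 8 (constant).
Newton forward-difference form: a_n = -1 + 13·C(n-1,1) + 8·C(n-1,2).
Continuing: …, 99, 144, 197, 258, …, a_{14} = 792.
Summing n = 1..14 (14 terms) gives 4081.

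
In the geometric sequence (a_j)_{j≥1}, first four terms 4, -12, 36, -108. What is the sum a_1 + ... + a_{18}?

Common ratio r = -3.
a_j = 4·(-3)^(j-1).
S = 4·((-3)^18 - 1)/(-3 - 1) = 4·(387420489 - 1)/(-4) = -387420488.

-387420488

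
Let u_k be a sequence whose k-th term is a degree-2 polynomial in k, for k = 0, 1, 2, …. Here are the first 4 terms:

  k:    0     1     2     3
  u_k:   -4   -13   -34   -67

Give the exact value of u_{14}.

1st diffs: -9, -21, -33.
2nd diffs: -12, -12 (constant).
Newton forward-difference form: u_k = -4 + (-9)·C(k,1) + (-12)·C(k,2).
At k = 14: k = 14, so u_{14} = -4 - 126 - 1092 = -1222.

-1222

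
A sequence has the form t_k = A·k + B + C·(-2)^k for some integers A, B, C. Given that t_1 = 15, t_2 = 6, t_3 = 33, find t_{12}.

-8148

At k = 1, 2, 3: A + B - 2C = 15; 2A + B + 4C = 6; 3A + B - 8C = 33.
Subtracting the first from the second: A + 6C = -9.
Subtracting the second from the third: A - 12C = 27.
Solving: C = -2, A = 3, then B = 8.
So t_k = 3·k + 8 + (-2)·(-2)^k; at k=12 this is -8148.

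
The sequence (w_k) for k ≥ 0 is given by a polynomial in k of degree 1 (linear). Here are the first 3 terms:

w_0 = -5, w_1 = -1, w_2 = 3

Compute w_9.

1st diffs: 4, 4 (constant).
So w_k = 4k - 5.
Evaluating at k = 9 gives w_9 = 31.

31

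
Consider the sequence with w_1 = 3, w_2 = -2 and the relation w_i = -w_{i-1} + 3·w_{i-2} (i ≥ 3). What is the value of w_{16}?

-444833

Iterate the recurrence:
w_3 = 11, w_4 = -17, w_5 = 50, …, w_{13} = 36467, w_{14} = -83858, w_{15} = 193259, w_{16} = -444833.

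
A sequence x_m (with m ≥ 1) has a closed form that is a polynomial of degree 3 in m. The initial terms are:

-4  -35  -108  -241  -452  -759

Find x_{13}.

1st diffs: -31, -73, -133, -211, -307.
2nd diffs: -42, -60, -78, -96.
3rd diffs: -18, -18, -18 (constant).
Newton forward-difference form: x_m = -4 + (-31)·C(m-1,1) + (-42)·C(m-1,2) + (-18)·C(m-1,3).
At m = 13: m-1 = 12, so x_{13} = -4 - 372 - 2772 - 3960 = -7108.

-7108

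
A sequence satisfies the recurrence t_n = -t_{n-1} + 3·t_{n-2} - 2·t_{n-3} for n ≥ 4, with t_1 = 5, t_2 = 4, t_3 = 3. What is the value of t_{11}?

Iterate the recurrence:
t_4 = -1  t_5 = 2  t_6 = -11  t_7 = 19  t_8 = -56  t_9 = 135  t_{10} = -341  t_{11} = 858.

858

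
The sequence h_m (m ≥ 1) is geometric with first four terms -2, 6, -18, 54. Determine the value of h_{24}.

188286357654

Common ratio r = -3.
h_m = (-2)·(-3)^(m-1).
h_{24} = (-2)·(-3)^23 = 188286357654.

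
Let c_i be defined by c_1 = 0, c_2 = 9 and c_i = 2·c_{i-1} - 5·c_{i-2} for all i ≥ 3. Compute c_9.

Iterate the recurrence:
c_3 = 18  c_4 = -9  c_5 = -108  c_6 = -171  c_7 = 198  c_8 = 1251  c_9 = 1512.

1512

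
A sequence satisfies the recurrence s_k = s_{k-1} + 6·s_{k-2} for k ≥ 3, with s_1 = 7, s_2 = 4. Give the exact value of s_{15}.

Compute successive terms:
s_3 = 46; s_4 = 70; s_5 = 346; …; s_{12} = 630766; s_{13} = 1927114; s_{14} = 5711710; s_{15} = 17274394.
(Characteristic roots are 3 and -2.)

17274394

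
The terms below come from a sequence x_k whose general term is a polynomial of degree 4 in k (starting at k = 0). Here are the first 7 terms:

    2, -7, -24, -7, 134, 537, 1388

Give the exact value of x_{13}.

1st diffs: -9, -17, 17, 141, 403, 851.
2nd diffs: -8, 34, 124, 262, 448.
3rd diffs: 42, 90, 138, 186.
4th diffs: 48, 48, 48 (constant).
So x_k = 2k^4 - 5k^3 - 3k^2 - 3k + 2.
Evaluating at k = 13 gives x_{13} = 45593.

45593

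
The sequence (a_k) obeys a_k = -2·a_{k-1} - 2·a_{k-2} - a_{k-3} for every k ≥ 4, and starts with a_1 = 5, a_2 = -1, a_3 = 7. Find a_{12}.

-15

Step forward from the initial values:
a_4 = -17  a_5 = 21  a_6 = -15  a_7 = 5  a_8 = -1  a_9 = 7  a_{10} = -17  a_{11} = 21  a_{12} = -15.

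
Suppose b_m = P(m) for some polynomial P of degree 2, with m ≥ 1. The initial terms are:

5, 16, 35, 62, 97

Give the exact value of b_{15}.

887

1st diffs: 11, 19, 27, 35.
2nd diffs: 8, 8, 8 (constant).
Newton forward-difference form: b_m = 5 + 11·C(m-1,1) + 8·C(m-1,2).
At m = 15: m-1 = 14, so b_{15} = 5 + 154 + 728 = 887.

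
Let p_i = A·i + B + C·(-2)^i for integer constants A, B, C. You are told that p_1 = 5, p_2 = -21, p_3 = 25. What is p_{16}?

Write the equations: A + B - 2C = 5; 2A + B + 4C = -21; 3A + B - 8C = 25.
Subtracting the first from the second: A + 6C = -26.
Subtracting the second from the third: A - 12C = 46.
Solving: C = -4, A = -2, then B = -1.
So p_i = -2·i + (-1) + (-4)·(-2)^i; at i=16 this is -262177.

-262177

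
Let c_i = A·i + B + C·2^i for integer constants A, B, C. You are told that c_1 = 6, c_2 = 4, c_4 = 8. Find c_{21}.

Plug in i = 1, 2, 4: A + B + 2C = 6; 2A + B + 4C = 4; 4A + B + 16C = 8.
Subtracting the first from the second: A + 2C = -2.
Subtracting the second from the third: 2A + 12C = 4.
Solving: C = 1, A = -4, then B = 8.
Hence c_{21} = -4·21 + 8 + 1·2097152 = 2097076.

2097076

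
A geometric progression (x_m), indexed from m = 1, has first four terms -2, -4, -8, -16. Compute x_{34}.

Common ratio r = 2.
x_m = (-2)·2^(m-1).
x_{34} = (-2)·2^33 = -17179869184.

-17179869184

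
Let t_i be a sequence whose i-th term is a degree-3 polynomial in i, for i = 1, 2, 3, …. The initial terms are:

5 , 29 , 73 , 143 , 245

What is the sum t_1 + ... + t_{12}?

1st diffs: 24, 44, 70, 102.
2nd diffs: 20, 26, 32.
3rd diffs: 6, 6 (constant).
Newton forward-difference form: t_i = 5 + 24·C(i-1,1) + 20·C(i-1,2) + 6·C(i-1,3).
Continuing: …, 385, 569, 803, 1093, …, t_{12} = 2359.
Summing i = 1..12 (12 terms) gives 9014.

9014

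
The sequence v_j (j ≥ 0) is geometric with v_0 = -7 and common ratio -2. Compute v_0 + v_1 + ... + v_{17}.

v_j = (-7)·(-2)^(j-0).
S = (-7)·((-2)^18 - 1)/(-2 - 1) = (-7)·(262144 - 1)/(-3) = 611667.

611667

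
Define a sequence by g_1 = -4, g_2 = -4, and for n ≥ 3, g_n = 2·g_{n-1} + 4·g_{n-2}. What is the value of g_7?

Applying the relation repeatedly:
g_3 = -24, g_4 = -64, g_5 = -224, g_6 = -704, g_7 = -2304.

-2304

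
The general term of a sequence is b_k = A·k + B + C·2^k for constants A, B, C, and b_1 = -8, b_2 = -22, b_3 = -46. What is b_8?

At k = 1, 2, 3: A + B + 2C = -8; 2A + B + 4C = -22; 3A + B + 8C = -46.
Subtracting the first from the second: A + 2C = -14.
Subtracting the second from the third: A + 4C = -24.
Solving: C = -5, A = -4, then B = 6.
Hence b_8 = -4·8 + 6 + (-5)·256 = -1306.

-1306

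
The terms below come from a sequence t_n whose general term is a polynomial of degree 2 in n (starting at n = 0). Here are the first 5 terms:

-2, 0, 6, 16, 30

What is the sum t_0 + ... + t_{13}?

1610

1st diffs: 2, 6, 10, 14.
2nd diffs: 4, 4, 4 (constant).
Newton forward-difference form: t_n = -2 + 2·C(n,1) + 4·C(n,2).
Continuing: …, 48, 70, 96, 126, …, t_{13} = 336.
Summing n = 0..13 (14 terms) gives 1610.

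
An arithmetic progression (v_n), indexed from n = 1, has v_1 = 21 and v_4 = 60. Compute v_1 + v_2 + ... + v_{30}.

6285

Common difference d = (60 - 21) / (4 - 1) = 13.
v_n = 21 + (n - 1)·13.
v_{30} = 398; S = 30·(21 + 398)/2 = 6285.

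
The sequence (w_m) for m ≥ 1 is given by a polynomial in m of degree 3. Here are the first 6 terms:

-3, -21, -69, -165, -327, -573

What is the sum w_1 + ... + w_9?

1st diffs: -18, -48, -96, -162, -246.
2nd diffs: -30, -48, -66, -84.
3rd diffs: -18, -18, -18 (constant).
Newton forward-difference form: w_m = -3 + (-18)·C(m-1,1) + (-30)·C(m-1,2) + (-18)·C(m-1,3).
Continuing: -921, -1389, -1995.
Summing m = 1..9 (9 terms) gives -5463.

-5463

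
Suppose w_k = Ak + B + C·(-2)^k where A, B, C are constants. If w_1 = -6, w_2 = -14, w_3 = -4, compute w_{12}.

Plug in k = 1, 2, 3: A + B - 2C = -6; 2A + B + 4C = -14; 3A + B - 8C = -4.
Subtracting the first from the second: A + 6C = -8.
Subtracting the second from the third: A - 12C = 10.
Solving: C = -1, A = -2, then B = -6.
Therefore w_{12} = -24 + (-6) + (-1)·4096 = -4126.

-4126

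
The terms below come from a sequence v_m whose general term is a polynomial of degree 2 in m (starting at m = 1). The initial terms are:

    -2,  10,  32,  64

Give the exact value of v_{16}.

1st diffs: 12, 22, 32.
2nd diffs: 10, 10 (constant).
So v_m = 5m^2 - 3m - 4.
Evaluating at m = 16 gives v_{16} = 1228.

1228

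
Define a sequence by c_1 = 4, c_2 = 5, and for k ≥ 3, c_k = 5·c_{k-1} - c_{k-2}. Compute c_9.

Iterate the recurrence:
c_3 = 21;  c_4 = 100;  c_5 = 479;  c_6 = 2295;  c_7 = 10996;  c_8 = 52685;  c_9 = 252429.

252429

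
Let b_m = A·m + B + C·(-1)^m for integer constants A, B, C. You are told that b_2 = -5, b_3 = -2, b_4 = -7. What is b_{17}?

Write the equations: 2A + B + C = -5; 3A + B - C = -2; 4A + B + C = -7.
Subtracting the first from the second: A - 2C = 3.
Subtracting the second from the third: A + 2C = -5.
Solving: C = -2, A = -1, then B = -1.
Therefore b_{17} = -17 + (-1) + (-2)·(-1) = -16.

-16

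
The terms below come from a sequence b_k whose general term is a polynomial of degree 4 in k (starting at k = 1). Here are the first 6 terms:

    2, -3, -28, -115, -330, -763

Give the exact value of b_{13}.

-22498

1st diffs: -5, -25, -87, -215, -433.
2nd diffs: -20, -62, -128, -218.
3rd diffs: -42, -66, -90.
4th diffs: -24, -24 (constant).
So b_k = -k^4 + 3k^3 - 3k^2 - 2k + 5.
Evaluating at k = 13 gives b_{13} = -22498.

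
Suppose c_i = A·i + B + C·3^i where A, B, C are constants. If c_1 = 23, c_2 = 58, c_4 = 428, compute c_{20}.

17433922108

Plug in i = 1, 2, 4: A + B + 3C = 23; 2A + B + 9C = 58; 4A + B + 81C = 428.
Subtracting the first from the second: A + 6C = 35.
Subtracting the second from the third: 2A + 72C = 370.
Solving: C = 5, A = 5, then B = 3.
Hence c_{20} = 5·20 + 3 + 5·3486784401 = 17433922108.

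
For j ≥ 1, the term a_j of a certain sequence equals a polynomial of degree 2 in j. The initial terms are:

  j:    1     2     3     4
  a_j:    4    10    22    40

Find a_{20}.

1st diffs: 6, 12, 18.
2nd diffs: 6, 6 (constant).
Newton forward-difference form: a_j = 4 + 6·C(j-1,1) + 6·C(j-1,2).
At j = 20: j-1 = 19, so a_{20} = 4 + 114 + 1026 = 1144.

1144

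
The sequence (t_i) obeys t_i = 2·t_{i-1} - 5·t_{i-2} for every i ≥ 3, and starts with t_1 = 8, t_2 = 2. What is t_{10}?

Compute successive terms:
t_3 = -36;  t_4 = -82;  t_5 = 16;  t_6 = 442;  t_7 = 804;  t_8 = -602;  t_9 = -5224;  t_{10} = -7438.

-7438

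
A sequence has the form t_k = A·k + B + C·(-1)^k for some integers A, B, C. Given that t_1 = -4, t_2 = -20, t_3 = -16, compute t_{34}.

The three given values yield: A + B - C = -4; 2A + B + C = -20; 3A + B - C = -16.
Subtracting the first from the second: A + 2C = -16.
Subtracting the second from the third: A - 2C = 4.
Solving: C = -5, A = -6, then B = -3.
So t_k = -6·k + (-3) + (-5)·(-1)^k; at k=34 this is -212.

-212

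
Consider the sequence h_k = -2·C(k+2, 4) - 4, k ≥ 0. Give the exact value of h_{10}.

C(12, 4) = 495, so h_{10} = -994.

-994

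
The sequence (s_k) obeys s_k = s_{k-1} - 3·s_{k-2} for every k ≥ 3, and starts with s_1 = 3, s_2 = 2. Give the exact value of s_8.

-118

Iterate the recurrence:
s_3 = -7, s_4 = -13, s_5 = 8, s_6 = 47, s_7 = 23, s_8 = -118.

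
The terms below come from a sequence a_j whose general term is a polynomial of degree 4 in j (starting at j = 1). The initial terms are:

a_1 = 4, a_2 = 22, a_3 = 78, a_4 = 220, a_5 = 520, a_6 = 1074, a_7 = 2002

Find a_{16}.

58864

1st diffs: 18, 56, 142, 300, 554, 928.
2nd diffs: 38, 86, 158, 254, 374.
3rd diffs: 48, 72, 96, 120.
4th diffs: 24, 24, 24 (constant).
So a_j = j^4 - 2j^3 + 6j^2 - j.
Evaluating at j = 16 gives a_{16} = 58864.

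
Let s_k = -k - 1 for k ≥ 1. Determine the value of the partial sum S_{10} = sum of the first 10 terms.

Over k = 1..10: Σk = 55.
Total = (-1)·55 + (-1)·10 = -65.

-65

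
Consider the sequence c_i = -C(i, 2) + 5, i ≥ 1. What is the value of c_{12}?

C(12, 2) = 66, so c_{12} = -61.

-61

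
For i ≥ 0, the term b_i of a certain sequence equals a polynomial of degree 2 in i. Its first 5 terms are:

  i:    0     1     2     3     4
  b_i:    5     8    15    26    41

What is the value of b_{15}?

470

1st diffs: 3, 7, 11, 15.
2nd diffs: 4, 4, 4 (constant).
Newton forward-difference form: b_i = 5 + 3·C(i,1) + 4·C(i,2).
At i = 15: i = 15, so b_{15} = 5 + 45 + 420 = 470.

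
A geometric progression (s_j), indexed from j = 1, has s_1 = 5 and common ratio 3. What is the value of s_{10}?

s_j = 5·3^(j-1).
s_{10} = 5·3^9 = 98415.

98415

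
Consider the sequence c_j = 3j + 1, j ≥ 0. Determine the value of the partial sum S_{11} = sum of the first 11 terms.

176

Over j = 0..10: Σj = 55.
Total = (3)·55 + (1)·11 = 176.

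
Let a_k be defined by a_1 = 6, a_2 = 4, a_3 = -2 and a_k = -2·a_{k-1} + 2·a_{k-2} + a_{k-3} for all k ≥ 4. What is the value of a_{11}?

Iterate the recurrence:
a_4 = 18;  a_5 = -36;  a_6 = 106;  a_7 = -266;  a_8 = 708;  a_9 = -1842;  a_{10} = 4834;  a_{11} = -12644.

-12644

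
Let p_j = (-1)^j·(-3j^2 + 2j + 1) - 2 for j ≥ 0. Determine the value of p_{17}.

830

(-1)^17 = -1; -3j^2 + 2j + 1 at j=17 is -832; so p_{17} = 830.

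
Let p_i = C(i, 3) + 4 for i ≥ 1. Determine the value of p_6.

24

C(6, 3) = 20, so p_6 = 24.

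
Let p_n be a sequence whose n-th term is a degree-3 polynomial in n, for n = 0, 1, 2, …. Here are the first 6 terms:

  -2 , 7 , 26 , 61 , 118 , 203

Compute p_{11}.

1637

1st diffs: 9, 19, 35, 57, 85.
2nd diffs: 10, 16, 22, 28.
3rd diffs: 6, 6, 6 (constant).
Newton forward-difference form: p_n = -2 + 9·C(n,1) + 10·C(n,2) + 6·C(n,3).
At n = 11: n = 11, so p_{11} = -2 + 99 + 550 + 990 = 1637.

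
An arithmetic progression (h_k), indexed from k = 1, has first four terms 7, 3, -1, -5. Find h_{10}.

-29

Common difference d = -4.
h_k = 7 + (k - 1)·(-4).
h_{10} = 7 + 9·(-4) = -29.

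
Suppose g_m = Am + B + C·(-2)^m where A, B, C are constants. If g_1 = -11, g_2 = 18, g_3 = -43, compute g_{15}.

At m = 1, 2, 3: A + B - 2C = -11; 2A + B + 4C = 18; 3A + B - 8C = -43.
Subtracting the first from the second: A + 6C = 29.
Subtracting the second from the third: A - 12C = -61.
Solving: C = 5, A = -1, then B = 0.
Hence g_{15} = -1·15 + 0 + 5·(-32768) = -163855.

-163855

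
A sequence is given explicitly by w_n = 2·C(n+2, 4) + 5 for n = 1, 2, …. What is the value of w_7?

257

C(9, 4) = 126, so w_7 = 257.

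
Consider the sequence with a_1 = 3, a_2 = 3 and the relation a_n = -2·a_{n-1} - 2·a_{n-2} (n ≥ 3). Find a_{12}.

288

Iterate the recurrence:
a_3 = -12;  a_4 = 18;  a_5 = -12;  a_6 = -12;  a_7 = 48;  a_8 = -72;  a_9 = 48;  a_{10} = 48;  a_{11} = -192;  a_{12} = 288.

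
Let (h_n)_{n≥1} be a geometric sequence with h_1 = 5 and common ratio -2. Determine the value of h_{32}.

h_n = 5·(-2)^(n-1).
h_{32} = 5·(-2)^31 = -10737418240.

-10737418240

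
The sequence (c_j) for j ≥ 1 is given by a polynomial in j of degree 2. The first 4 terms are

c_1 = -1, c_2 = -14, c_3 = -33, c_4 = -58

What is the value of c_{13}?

-553

1st diffs: -13, -19, -25.
2nd diffs: -6, -6 (constant).
Newton forward-difference form: c_j = -1 + (-13)·C(j-1,1) + (-6)·C(j-1,2).
At j = 13: j-1 = 12, so c_{13} = -1 - 156 - 396 = -553.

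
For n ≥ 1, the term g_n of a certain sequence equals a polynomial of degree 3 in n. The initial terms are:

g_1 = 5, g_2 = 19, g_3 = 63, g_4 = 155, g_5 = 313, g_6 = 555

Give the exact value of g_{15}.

9483

1st diffs: 14, 44, 92, 158, 242.
2nd diffs: 30, 48, 66, 84.
3rd diffs: 18, 18, 18 (constant).
So g_n = 3n^3 - 3n^2 + 2n + 3.
Evaluating at n = 15 gives g_{15} = 9483.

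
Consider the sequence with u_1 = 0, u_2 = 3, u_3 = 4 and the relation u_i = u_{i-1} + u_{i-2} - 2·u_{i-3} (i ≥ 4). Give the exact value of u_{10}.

-25

u_4 = 7  u_5 = 5  u_6 = 4  u_7 = -5  u_8 = -11  u_9 = -24  u_{10} = -25.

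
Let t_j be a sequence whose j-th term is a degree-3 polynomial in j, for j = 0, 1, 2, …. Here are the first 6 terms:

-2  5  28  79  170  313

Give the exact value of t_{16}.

8750

1st diffs: 7, 23, 51, 91, 143.
2nd diffs: 16, 28, 40, 52.
3rd diffs: 12, 12, 12 (constant).
Newton forward-difference form: t_j = -2 + 7·C(j,1) + 16·C(j,2) + 12·C(j,3).
At j = 16: j = 16, so t_{16} = -2 + 112 + 1920 + 6720 = 8750.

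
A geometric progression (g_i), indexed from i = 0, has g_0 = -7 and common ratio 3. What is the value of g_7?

g_i = (-7)·3^(i-0).
g_7 = (-7)·3^7 = -15309.

-15309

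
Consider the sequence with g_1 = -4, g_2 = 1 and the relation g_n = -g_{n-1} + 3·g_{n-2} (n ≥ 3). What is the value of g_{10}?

3112

Applying the relation repeatedly:
g_3 = -13  g_4 = 16  g_5 = -55  g_6 = 103  g_7 = -268  g_8 = 577  g_9 = -1381  g_{10} = 3112.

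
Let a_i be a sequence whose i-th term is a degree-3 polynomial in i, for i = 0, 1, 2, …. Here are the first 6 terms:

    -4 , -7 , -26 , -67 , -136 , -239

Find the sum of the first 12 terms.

-6736

1st diffs: -3, -19, -41, -69, -103.
2nd diffs: -16, -22, -28, -34.
3rd diffs: -6, -6, -6 (constant).
Newton forward-difference form: a_i = -4 + (-3)·C(i,1) + (-16)·C(i,2) + (-6)·C(i,3).
Continuing: …, -382, -571, -812, -1111, …, a_{11} = -1907.
Summing i = 0..11 (12 terms) gives -6736.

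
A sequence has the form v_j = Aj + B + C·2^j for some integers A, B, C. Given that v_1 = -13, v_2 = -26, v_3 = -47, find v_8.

Write the equations: A + B + 2C = -13; 2A + B + 4C = -26; 3A + B + 8C = -47.
Subtracting the first from the second: A + 2C = -13.
Subtracting the second from the third: A + 4C = -21.
Solving: C = -4, A = -5, then B = 0.
So v_j = -5·j + 0 + (-4)·2^j; at j=8 this is -1064.

-1064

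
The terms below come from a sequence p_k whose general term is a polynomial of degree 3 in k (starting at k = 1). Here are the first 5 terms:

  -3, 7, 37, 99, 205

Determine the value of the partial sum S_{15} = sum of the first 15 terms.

26485

1st diffs: 10, 30, 62, 106.
2nd diffs: 20, 32, 44.
3rd diffs: 12, 12 (constant).
Newton forward-difference form: p_k = -3 + 10·C(k-1,1) + 20·C(k-1,2) + 12·C(k-1,3).
Continuing: …, 367, 597, 907, 1309, …, p_{15} = 6325.
Summing k = 1..15 (15 terms) gives 26485.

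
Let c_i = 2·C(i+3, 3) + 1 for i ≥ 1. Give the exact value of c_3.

C(6, 3) = 20, so c_3 = 41.

41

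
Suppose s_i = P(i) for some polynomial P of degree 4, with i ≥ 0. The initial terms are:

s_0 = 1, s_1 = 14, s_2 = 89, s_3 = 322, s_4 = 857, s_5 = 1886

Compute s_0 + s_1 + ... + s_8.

1st diffs: 13, 75, 233, 535, 1029.
2nd diffs: 62, 158, 302, 494.
3rd diffs: 96, 144, 192.
4th diffs: 48, 48 (constant).
Newton forward-difference form: s_i = 1 + 13·C(i,1) + 62·C(i,2) + 96·C(i,3) + 48·C(i,4).
Continuing: 3649, 6434, 10577.
Summing i = 0..8 (9 terms) gives 23829.

23829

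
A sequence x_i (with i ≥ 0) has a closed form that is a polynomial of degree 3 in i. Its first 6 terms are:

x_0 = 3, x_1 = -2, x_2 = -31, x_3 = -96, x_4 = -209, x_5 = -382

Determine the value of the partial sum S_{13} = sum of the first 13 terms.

-15795

1st diffs: -5, -29, -65, -113, -173.
2nd diffs: -24, -36, -48, -60.
3rd diffs: -12, -12, -12 (constant).
Newton forward-difference form: x_i = 3 + (-5)·C(i,1) + (-24)·C(i,2) + (-12)·C(i,3).
Continuing: …, -627, -956, -1381, -1914, …, x_{12} = -4281.
Summing i = 0..12 (13 terms) gives -15795.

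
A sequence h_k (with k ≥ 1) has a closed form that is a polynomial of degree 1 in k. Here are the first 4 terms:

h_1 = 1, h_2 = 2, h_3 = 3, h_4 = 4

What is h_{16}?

16

1st diffs: 1, 1, 1 (constant).
So h_k = k.
Evaluating at k = 16 gives h_{16} = 16.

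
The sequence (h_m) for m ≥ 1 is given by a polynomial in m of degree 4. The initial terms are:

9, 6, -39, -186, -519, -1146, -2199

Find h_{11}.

1st diffs: -3, -45, -147, -333, -627, -1053.
2nd diffs: -42, -102, -186, -294, -426.
3rd diffs: -60, -84, -108, -132.
4th diffs: -24, -24, -24 (constant).
Newton forward-difference form: h_m = 9 + (-3)·C(m-1,1) + (-42)·C(m-1,2) + (-60)·C(m-1,3) + (-24)·C(m-1,4).
At m = 11: m-1 = 10, so h_{11} = 9 - 30 - 1890 - 7200 - 5040 = -14151.

-14151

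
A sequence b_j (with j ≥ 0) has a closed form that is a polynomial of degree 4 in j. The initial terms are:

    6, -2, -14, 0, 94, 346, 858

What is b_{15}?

45876

1st diffs: -8, -12, 14, 94, 252, 512.
2nd diffs: -4, 26, 80, 158, 260.
3rd diffs: 30, 54, 78, 102.
4th diffs: 24, 24, 24 (constant).
So b_j = j^4 - j^3 - 6j^2 - 2j + 6.
Evaluating at j = 15 gives b_{15} = 45876.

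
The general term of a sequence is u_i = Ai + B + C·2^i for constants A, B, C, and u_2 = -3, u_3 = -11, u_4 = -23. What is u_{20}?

-1048647

The three given values yield: 2A + B + 4C = -3; 3A + B + 8C = -11; 4A + B + 16C = -23.
Subtracting the first from the second: A + 4C = -8.
Subtracting the second from the third: A + 8C = -12.
Solving: C = -1, A = -4, then B = 9.
Hence u_{20} = -4·20 + 9 + (-1)·1048576 = -1048647.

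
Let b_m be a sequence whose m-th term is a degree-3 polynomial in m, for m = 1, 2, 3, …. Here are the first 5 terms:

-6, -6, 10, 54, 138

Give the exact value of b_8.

1st diffs: 0, 16, 44, 84.
2nd diffs: 16, 28, 40.
3rd diffs: 12, 12 (constant).
Newton forward-difference form: b_m = -6 + 16·C(m-1,2) + 12·C(m-1,3).
At m = 8: m-1 = 7, so b_8 = -6 + 336 + 420 = 750.

750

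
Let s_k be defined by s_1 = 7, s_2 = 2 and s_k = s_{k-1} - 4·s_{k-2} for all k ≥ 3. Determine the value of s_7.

-74

Iterate the recurrence:
s_3 = -26;  s_4 = -34;  s_5 = 70;  s_6 = 206;  s_7 = -74.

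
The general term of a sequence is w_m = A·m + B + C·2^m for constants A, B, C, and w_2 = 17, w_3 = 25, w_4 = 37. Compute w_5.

57

The three given values yield: 2A + B + 4C = 17; 3A + B + 8C = 25; 4A + B + 16C = 37.
Subtracting the first from the second: A + 4C = 8.
Subtracting the second from the third: A + 8C = 12.
Solving: C = 1, A = 4, then B = 5.
Therefore w_5 = 20 + 5 + 1·32 = 57.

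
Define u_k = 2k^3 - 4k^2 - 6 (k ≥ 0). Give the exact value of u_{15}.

u_{15} = 2·15^3 - 4·15^2 - 6 = 5844.

5844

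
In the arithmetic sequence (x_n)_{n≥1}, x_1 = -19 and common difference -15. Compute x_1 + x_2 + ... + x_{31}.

x_n = -19 + (n - 1)·(-15).
x_{31} = -469; S = 31·(-19 + (-469))/2 = -7564.

-7564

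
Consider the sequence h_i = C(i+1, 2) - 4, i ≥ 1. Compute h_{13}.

87

C(14, 2) = 91, so h_{13} = 87.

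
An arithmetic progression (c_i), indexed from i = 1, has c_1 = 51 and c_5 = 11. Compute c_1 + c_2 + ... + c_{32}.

Common difference d = (11 - 51) / (5 - 1) = -10.
c_i = 51 + (i - 1)·(-10).
c_{32} = -259; S = 32·(51 + (-259))/2 = -3328.

-3328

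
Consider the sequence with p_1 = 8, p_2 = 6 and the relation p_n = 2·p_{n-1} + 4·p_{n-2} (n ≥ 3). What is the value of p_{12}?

1447936

Applying the relation repeatedly:
p_3 = 44;  p_4 = 112;  p_5 = 400;  p_6 = 1248;  p_7 = 4096;  p_8 = 13184;  p_9 = 42752;  p_{10} = 138240;  p_{11} = 447488;  p_{12} = 1447936.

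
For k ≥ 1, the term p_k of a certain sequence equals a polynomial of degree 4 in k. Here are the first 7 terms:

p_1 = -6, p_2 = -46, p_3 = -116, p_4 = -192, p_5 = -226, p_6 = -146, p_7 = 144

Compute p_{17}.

1st diffs: -40, -70, -76, -34, 80, 290.
2nd diffs: -30, -6, 42, 114, 210.
3rd diffs: 24, 48, 72, 96.
4th diffs: 24, 24, 24 (constant).
Newton forward-difference form: p_k = -6 + (-40)·C(k-1,1) + (-30)·C(k-1,2) + 24·C(k-1,3) + 24·C(k-1,4).
At k = 17: k-1 = 16, so p_{17} = -6 - 640 - 3600 + 13440 + 43680 = 52874.

52874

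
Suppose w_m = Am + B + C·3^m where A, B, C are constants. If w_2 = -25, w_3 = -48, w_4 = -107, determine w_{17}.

The three given values yield: 2A + B + 9C = -25; 3A + B + 27C = -48; 4A + B + 81C = -107.
Subtracting the first from the second: A + 18C = -23.
Subtracting the second from the third: A + 54C = -59.
Solving: C = -1, A = -5, then B = -6.
So w_m = -5·m + (-6) + (-1)·3^m; at m=17 this is -129140254.

-129140254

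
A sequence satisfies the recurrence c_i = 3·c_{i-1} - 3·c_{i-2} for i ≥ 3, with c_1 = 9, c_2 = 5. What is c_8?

Iterate the recurrence:
c_3 = -12  c_4 = -51  c_5 = -117  c_6 = -198  c_7 = -243  c_8 = -135.

-135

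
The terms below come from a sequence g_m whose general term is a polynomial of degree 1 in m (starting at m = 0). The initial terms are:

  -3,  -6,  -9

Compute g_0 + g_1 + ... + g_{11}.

-234

1st diffs: -3, -3 (constant).
So g_m = -3m - 3.
Continuing: …, -12, -15, -18, -21, …, g_{11} = -36.
Summing m = 0..11 (12 terms) gives -234.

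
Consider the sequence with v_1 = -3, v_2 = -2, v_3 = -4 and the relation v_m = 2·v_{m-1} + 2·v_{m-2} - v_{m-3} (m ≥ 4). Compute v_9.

-1116

Iterate the recurrence:
v_4 = -9  v_5 = -24  v_6 = -62  v_7 = -163  v_8 = -426  v_9 = -1116.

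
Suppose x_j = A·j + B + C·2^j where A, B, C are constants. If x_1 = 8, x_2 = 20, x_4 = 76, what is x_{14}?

At j = 1, 2, 4: A + B + 2C = 8; 2A + B + 4C = 20; 4A + B + 16C = 76.
Subtracting the first from the second: A + 2C = 12.
Subtracting the second from the third: 2A + 12C = 56.
Solving: C = 4, A = 4, then B = -4.
Therefore x_{14} = 56 + (-4) + 4·16384 = 65588.

65588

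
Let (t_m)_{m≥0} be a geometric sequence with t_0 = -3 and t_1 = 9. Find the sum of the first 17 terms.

Common ratio r = -3.
t_m = (-3)·(-3)^(m-0).
S = (-3)·((-3)^17 - 1)/(-3 - 1) = (-3)·(-129140163 - 1)/(-4) = -96855123.

-96855123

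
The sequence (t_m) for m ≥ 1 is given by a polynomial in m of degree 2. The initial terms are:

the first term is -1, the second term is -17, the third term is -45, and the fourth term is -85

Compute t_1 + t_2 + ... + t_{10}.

1st diffs: -16, -28, -40.
2nd diffs: -12, -12 (constant).
So t_m = -6m^2 + 2m + 3.
Continuing: …, -137, -201, -277, -365, …, t_{10} = -577.
Summing m = 1..10 (10 terms) gives -2170.

-2170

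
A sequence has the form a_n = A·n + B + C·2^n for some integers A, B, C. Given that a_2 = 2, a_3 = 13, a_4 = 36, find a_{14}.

49130

The three given values yield: 2A + B + 4C = 2; 3A + B + 8C = 13; 4A + B + 16C = 36.
Subtracting the first from the second: A + 4C = 11.
Subtracting the second from the third: A + 8C = 23.
Solving: C = 3, A = -1, then B = -8.
So a_n = -1·n + (-8) + 3·2^n; at n=14 this is 49130.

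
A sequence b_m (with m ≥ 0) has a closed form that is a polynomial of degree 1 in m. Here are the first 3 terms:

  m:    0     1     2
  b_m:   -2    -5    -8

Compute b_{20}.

-62

1st diffs: -3, -3 (constant).
So b_m = -3m - 2.
Evaluating at m = 20 gives b_{20} = -62.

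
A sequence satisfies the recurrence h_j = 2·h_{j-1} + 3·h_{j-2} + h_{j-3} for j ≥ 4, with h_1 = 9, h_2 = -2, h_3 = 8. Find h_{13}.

485529

Iterate the recurrence:
h_4 = 19  h_5 = 60  h_6 = 185  h_7 = 569  h_8 = 1753  h_9 = 5398  h_{10} = 16624  h_{11} = 51195  h_{12} = 157660  h_{13} = 485529.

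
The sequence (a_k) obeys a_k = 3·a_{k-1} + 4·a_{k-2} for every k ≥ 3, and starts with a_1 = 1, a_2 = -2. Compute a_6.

Iterate the recurrence:
a_3 = -2, a_4 = -14, a_5 = -50, a_6 = -206.
(Characteristic roots are 4 and -1.)

-206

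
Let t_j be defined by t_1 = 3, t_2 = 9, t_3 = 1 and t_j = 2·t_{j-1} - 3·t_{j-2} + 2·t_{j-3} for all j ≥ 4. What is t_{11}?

25

t_4 = -19; t_5 = -23; t_6 = 13; t_7 = 57; t_8 = 29; t_9 = -87; t_{10} = -147; t_{11} = 25.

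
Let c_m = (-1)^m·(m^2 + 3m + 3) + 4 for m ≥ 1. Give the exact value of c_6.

61

(-1)^6 = 1; m^2 + 3m + 3 at m=6 is 57; so c_6 = 61.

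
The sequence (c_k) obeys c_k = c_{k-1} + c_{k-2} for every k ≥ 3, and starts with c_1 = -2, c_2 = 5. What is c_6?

19

Iterate the recurrence:
c_3 = 3;  c_4 = 8;  c_5 = 11;  c_6 = 19.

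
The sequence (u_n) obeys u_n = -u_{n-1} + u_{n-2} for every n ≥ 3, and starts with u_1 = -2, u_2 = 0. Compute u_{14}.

Applying the relation repeatedly:
u_3 = -2;  u_4 = 2;  u_5 = -4;  …;  u_{11} = -68;  u_{12} = 110;  u_{13} = -178;  u_{14} = 288.

288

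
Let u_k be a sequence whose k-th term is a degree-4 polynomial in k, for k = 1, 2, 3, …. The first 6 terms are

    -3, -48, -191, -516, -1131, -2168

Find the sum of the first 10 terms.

-37503

1st diffs: -45, -143, -325, -615, -1037.
2nd diffs: -98, -182, -290, -422.
3rd diffs: -84, -108, -132.
4th diffs: -24, -24 (constant).
Newton forward-difference form: u_k = -3 + (-45)·C(k-1,1) + (-98)·C(k-1,2) + (-84)·C(k-1,3) + (-24)·C(k-1,4).
Continuing: -3783, -6156, -9491, -14016.
Summing k = 1..10 (10 terms) gives -37503.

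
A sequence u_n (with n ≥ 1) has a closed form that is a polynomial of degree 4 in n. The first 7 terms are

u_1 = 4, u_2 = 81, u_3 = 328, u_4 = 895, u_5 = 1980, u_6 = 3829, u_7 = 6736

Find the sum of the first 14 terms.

1st diffs: 77, 247, 567, 1085, 1849, 2907.
2nd diffs: 170, 320, 518, 764, 1058.
3rd diffs: 150, 198, 246, 294.
4th diffs: 48, 48, 48 (constant).
So u_n = 2n^4 + 5n^3 + 5n^2 - 3n - 5.
Continuing: …, 11043, 17140, 25465, 36504, …, u_{14} = 91485.
Summing n = 1..14 (14 terms) gives 315189.

315189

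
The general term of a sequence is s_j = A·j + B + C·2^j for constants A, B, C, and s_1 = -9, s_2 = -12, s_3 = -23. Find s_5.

At j = 1, 2, 3: A + B + 2C = -9; 2A + B + 4C = -12; 3A + B + 8C = -23.
Subtracting the first from the second: A + 2C = -3.
Subtracting the second from the third: A + 4C = -11.
Solving: C = -4, A = 5, then B = -6.
Therefore s_5 = 25 + (-6) + (-4)·32 = -109.

-109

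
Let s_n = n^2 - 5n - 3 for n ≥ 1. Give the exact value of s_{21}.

s_{21} = 1·21^2 - 5·21 - 3 = 333.

333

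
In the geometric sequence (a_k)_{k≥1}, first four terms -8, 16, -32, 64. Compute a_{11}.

Common ratio r = -2.
a_k = (-8)·(-2)^(k-1).
a_{11} = (-8)·(-2)^10 = -8192.

-8192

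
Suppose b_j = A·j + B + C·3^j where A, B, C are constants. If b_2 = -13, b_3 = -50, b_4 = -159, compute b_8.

-13123

Write the equations: 2A + B + 9C = -13; 3A + B + 27C = -50; 4A + B + 81C = -159.
Subtracting the first from the second: A + 18C = -37.
Subtracting the second from the third: A + 54C = -109.
Solving: C = -2, A = -1, then B = 7.
So b_j = -1·j + 7 + (-2)·3^j; at j=8 this is -13123.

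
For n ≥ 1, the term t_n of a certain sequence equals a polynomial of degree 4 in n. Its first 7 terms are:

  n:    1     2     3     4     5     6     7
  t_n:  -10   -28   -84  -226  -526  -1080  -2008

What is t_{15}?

-45216

1st diffs: -18, -56, -142, -300, -554, -928.
2nd diffs: -38, -86, -158, -254, -374.
3rd diffs: -48, -72, -96, -120.
4th diffs: -24, -24, -24 (constant).
Newton forward-difference form: t_n = -10 + (-18)·C(n-1,1) + (-38)·C(n-1,2) + (-48)·C(n-1,3) + (-24)·C(n-1,4).
At n = 15: n-1 = 14, so t_{15} = -10 - 252 - 3458 - 17472 - 24024 = -45216.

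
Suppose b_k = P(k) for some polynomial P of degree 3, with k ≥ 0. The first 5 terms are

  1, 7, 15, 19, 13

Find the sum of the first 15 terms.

1st diffs: 6, 8, 4, -6.
2nd diffs: 2, -4, -10.
3rd diffs: -6, -6 (constant).
So b_k = -k^3 + 4k^2 + 3k + 1.
Continuing: …, -9, -53, -125, -231, …, b_{14} = -1917.
Summing k = 0..14 (15 terms) gives -6635.

-6635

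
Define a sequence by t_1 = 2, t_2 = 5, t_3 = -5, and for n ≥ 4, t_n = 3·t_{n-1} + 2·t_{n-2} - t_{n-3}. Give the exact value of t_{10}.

-17635

Compute successive terms:
t_4 = -7;  t_5 = -36;  t_6 = -117;  t_7 = -416;  t_8 = -1446;  t_9 = -5053;  t_{10} = -17635.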